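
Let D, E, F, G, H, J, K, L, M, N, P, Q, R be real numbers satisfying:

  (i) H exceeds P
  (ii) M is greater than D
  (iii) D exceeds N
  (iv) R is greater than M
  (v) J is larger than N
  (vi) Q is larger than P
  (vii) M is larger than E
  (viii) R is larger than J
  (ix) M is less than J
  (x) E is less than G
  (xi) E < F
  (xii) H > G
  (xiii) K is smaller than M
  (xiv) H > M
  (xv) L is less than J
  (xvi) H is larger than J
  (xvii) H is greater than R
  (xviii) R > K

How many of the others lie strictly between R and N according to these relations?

Chaining upward from N reaches: D, M, J, H.
Chaining downward from R reaches: E, D, L, K, M, J.
Strictly between N and R are those in both lists: D, M, J — 3 elements.

3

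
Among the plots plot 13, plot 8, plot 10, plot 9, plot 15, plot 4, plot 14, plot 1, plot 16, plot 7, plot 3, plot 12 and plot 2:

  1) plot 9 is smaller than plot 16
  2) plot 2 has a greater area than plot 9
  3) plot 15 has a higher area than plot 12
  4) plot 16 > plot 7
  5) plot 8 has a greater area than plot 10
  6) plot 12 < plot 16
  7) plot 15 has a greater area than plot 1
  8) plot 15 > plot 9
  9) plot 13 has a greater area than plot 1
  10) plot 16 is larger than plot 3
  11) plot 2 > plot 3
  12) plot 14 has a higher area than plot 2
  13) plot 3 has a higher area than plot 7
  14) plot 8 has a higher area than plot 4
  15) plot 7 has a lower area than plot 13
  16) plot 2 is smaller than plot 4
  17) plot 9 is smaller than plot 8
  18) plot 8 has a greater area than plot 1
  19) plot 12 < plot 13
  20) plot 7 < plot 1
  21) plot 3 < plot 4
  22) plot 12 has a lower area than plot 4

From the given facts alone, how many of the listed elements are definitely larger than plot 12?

From plot 12 the given relations immediately reach plot 15, plot 16, plot 13, plot 4.
From those, plot 8 — 5 in total.
No other element is forced above plot 12 by the given relations, so the count is 5.

5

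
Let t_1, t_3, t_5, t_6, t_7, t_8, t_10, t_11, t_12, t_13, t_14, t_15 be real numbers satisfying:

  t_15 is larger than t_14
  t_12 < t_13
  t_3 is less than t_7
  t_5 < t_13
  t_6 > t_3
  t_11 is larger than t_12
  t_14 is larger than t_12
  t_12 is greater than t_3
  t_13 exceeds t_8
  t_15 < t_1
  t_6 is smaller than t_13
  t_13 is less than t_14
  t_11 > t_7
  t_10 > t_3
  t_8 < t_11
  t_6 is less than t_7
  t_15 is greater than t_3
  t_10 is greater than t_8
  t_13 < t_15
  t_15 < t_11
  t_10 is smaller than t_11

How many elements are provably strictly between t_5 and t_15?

2

Chaining upward from t_5 reaches: t_13, t_14, t_1, t_11.
Chaining downward from t_15 reaches: t_3, t_12, t_6, t_8, t_13, t_14.
Strictly between t_5 and t_15 are those in both lists: t_13, t_14 — 2 elements.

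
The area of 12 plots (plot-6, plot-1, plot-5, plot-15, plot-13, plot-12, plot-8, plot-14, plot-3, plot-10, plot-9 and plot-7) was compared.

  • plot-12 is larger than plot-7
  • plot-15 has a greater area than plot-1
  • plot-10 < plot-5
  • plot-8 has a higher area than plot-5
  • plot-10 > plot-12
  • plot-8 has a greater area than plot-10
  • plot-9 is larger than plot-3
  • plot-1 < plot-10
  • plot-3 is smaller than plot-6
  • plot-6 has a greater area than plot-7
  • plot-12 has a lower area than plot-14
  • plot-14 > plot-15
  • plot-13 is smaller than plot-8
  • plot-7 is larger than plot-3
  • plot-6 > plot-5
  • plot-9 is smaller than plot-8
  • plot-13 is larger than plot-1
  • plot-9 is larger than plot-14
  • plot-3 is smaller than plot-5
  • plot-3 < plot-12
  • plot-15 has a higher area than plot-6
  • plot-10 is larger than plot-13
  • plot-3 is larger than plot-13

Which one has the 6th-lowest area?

Piecing the relations together gives one ordering: plot-1 < plot-13 < plot-3 < plot-7 < plot-12 < plot-10 < plot-5 < plot-6 < plot-15 < plot-14 < plot-9 < plot-8.
The 6th smallest is plot-10.

plot-10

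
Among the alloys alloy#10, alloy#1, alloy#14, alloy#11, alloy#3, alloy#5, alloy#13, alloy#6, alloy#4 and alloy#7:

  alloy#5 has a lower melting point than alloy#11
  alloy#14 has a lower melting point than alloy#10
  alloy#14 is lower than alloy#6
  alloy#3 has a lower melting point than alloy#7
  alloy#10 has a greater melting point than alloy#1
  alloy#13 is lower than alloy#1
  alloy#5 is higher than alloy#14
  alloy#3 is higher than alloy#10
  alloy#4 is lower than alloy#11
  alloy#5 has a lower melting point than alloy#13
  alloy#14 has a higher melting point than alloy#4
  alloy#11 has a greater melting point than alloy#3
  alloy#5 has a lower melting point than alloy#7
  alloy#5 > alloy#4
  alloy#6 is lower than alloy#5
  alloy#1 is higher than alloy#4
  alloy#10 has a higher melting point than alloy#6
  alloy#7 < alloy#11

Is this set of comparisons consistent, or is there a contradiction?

Every relation is compatible with alloy#4 < alloy#14 < alloy#6 < alloy#5 < alloy#13 < alloy#1 < alloy#10 < alloy#3 < alloy#7 < alloy#11; the set is consistent.

consistent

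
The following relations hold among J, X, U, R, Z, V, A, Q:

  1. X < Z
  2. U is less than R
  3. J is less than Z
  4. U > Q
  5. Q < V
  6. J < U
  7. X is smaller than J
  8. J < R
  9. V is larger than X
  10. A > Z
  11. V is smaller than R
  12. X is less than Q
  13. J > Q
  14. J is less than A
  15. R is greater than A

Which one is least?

Q is not least since X < Q; J is not least since Q < J; Z is not least since X < Z; U is not least since J < U; A is not least since J < A; V is not least since X < V; R is not least since J < R.
Only X has nothing below it, so X is the least.

X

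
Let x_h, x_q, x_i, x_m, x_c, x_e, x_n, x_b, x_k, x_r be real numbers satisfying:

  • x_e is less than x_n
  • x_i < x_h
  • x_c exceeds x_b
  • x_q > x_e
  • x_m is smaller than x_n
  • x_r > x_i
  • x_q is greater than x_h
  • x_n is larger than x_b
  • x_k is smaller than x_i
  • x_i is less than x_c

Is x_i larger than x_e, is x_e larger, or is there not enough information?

undetermined

Following every chain through x_i: above x_i we get x_r, x_h, x_c, x_q; below x_i we get x_k.
x_e is not reached, and no chain runs the other way from x_e to x_i.
So the given relations leave the order of x_i and x_e undetermined.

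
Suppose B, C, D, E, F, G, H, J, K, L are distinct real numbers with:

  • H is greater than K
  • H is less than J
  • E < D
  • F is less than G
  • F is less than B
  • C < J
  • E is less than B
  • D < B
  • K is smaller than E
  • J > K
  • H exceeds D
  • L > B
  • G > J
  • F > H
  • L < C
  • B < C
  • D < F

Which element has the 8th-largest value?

Chaining the given pairs: K < E < D < H < F < B < L < C < J < G.
The 8th largest is D.

D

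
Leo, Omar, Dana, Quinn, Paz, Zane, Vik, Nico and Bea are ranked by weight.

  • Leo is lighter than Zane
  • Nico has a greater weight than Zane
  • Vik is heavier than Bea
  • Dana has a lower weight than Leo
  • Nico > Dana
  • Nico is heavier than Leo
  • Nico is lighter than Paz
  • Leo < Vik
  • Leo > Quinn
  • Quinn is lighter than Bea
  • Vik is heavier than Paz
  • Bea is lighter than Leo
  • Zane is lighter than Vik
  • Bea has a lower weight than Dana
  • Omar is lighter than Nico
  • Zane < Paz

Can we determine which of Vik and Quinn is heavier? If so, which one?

Quinn < Bea and Bea < Dana give Quinn < Dana.
Then Dana < Leo extends the chain to Leo.
With Leo < Zane: Quinn < Bea < Dana < Leo < Zane.
Then Zane < Nico extends the chain to Nico.
Then Nico < Paz extends the chain to Paz.
Then Paz < Vik extends the chain to Vik.
So Vik is heavier.

Vik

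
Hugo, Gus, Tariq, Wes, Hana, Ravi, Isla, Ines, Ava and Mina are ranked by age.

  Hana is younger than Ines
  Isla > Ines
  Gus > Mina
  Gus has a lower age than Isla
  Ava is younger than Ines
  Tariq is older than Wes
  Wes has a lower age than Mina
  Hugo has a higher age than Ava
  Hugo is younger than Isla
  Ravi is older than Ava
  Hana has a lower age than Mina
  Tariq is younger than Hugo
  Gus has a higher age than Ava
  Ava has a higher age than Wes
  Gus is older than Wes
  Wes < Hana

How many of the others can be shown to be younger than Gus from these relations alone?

The elements the relations force below Gus are Wes, Ava, Hana, Mina — no chain reaches any other.
That is 4.

4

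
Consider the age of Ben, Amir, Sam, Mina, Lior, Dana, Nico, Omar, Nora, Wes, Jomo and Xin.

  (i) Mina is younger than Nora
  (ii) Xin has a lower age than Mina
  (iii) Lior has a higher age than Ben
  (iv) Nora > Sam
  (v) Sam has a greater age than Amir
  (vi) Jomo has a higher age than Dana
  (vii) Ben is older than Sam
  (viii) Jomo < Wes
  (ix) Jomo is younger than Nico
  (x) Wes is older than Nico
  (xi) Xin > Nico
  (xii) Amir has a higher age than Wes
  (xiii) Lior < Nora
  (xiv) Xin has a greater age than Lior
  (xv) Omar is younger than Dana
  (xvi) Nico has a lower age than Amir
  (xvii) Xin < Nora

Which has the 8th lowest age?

Ben

Piecing the relations together gives one ordering: Omar < Dana < Jomo < Nico < Wes < Amir < Sam < Ben < Lior < Xin < Mina < Nora.
The 8th smallest is Ben.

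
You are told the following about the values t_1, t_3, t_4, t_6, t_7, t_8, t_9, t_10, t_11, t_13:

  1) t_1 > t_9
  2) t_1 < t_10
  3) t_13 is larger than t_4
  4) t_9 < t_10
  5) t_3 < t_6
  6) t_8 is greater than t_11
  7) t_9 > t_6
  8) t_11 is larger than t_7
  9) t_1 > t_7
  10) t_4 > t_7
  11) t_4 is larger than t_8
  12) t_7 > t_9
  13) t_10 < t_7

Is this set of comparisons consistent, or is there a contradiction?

inconsistent

We have t_7 < t_1 stated directly, yet also t_1 < t_10 < t_7 by chaining the others — so t_1 < t_7. Contradiction.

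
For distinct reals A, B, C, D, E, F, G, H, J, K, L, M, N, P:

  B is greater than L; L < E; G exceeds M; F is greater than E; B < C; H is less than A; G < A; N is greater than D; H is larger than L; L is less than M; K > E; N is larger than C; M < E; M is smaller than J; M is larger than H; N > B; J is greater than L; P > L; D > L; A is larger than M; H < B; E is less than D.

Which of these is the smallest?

Chaining upward from L: directly above it, H, B, M, P, E, D, J; then G, C, N, K, F, A.
That covers every other element, and nothing is given below L, so L is the smallest.

L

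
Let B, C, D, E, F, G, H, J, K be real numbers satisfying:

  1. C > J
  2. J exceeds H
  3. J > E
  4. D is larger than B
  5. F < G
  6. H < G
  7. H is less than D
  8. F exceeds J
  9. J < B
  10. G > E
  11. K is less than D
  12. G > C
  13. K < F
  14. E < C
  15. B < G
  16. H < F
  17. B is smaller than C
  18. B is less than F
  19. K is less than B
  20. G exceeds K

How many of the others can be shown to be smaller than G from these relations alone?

7

The elements the relations force below G are H, K, E, J, B, F, C — no chain reaches any other.
That is 7.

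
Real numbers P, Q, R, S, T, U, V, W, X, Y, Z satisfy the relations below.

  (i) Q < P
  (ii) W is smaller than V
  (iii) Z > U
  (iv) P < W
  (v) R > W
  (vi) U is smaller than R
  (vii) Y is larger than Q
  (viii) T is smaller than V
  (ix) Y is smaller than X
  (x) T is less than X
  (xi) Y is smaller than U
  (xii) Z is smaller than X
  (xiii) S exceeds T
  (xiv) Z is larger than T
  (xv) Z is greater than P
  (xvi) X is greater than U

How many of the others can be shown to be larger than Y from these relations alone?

From Y the given relations immediately reach U, X.
From those, R, Z — 4 in total.
Nothing else is reachable above Y; 4 in all.

4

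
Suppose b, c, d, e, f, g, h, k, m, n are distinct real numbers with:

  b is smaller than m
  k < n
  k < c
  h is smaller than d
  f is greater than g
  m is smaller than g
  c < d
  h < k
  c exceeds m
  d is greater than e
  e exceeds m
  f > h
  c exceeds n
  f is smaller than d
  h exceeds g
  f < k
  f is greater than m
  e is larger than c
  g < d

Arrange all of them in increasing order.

b < m < g < h < f < k < n < c < e < d

The consecutive links are each given: b < m; m < g; g < h; h < f; f < k; k < n; n < c; c < e; e < d.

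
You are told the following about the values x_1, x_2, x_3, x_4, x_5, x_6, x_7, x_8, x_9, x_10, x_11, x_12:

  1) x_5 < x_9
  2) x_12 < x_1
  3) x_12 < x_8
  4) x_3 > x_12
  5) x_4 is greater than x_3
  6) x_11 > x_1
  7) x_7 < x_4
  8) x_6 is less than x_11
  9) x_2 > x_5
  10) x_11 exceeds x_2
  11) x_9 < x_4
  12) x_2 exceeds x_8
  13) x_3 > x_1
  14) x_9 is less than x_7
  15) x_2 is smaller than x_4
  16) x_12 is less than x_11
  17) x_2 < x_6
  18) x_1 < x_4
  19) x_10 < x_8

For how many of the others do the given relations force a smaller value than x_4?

Directly below x_4: x_1, x_3, x_2, x_9, x_7.
One step further: x_5, x_12, x_8 (8 so far).
One step further: x_10 (9 so far).
No other element is forced below x_4 by the given relations, so the count is 9.

9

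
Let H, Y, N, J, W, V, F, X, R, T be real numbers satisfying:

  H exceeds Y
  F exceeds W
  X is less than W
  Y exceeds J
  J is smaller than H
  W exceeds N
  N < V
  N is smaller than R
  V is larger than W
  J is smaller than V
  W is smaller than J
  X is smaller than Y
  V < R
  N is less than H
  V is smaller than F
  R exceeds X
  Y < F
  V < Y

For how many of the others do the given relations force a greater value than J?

The elements the relations force above J are V, Y, R, H, F — no chain reaches any other.
That is 5.

5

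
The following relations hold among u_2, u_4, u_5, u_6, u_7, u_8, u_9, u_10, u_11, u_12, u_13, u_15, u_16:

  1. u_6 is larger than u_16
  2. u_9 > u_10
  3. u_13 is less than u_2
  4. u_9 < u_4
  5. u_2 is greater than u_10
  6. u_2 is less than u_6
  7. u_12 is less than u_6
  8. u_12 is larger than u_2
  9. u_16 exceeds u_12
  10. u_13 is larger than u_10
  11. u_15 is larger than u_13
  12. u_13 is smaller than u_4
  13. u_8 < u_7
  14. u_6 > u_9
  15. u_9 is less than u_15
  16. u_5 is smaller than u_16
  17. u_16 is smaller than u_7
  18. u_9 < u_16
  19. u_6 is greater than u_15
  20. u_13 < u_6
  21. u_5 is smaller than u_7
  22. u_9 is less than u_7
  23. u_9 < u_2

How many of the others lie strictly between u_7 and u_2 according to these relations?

2

The relations place u_2 below u_7. An element lies strictly between them when it is forced above u_2 and also forced below u_7.
Above u_2: {u_12, u_16, u_6}. Below u_7: {u_8, u_5, u_10, u_9, u_13, u_12, u_16}.
Intersection: {u_12, u_16} — 2.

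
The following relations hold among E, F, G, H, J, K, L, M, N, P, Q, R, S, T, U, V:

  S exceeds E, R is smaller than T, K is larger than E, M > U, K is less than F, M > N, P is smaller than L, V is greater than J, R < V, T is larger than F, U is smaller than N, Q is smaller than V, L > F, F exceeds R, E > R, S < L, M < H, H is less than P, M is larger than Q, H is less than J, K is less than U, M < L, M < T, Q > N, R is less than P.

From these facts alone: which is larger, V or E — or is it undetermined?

V

The relevant relations are E < K; K < U; U < N; N < Q; Q < M; M < H; H < J; J < V.
Together: E < K < U < N < Q < M < H < J < V.
So V is larger.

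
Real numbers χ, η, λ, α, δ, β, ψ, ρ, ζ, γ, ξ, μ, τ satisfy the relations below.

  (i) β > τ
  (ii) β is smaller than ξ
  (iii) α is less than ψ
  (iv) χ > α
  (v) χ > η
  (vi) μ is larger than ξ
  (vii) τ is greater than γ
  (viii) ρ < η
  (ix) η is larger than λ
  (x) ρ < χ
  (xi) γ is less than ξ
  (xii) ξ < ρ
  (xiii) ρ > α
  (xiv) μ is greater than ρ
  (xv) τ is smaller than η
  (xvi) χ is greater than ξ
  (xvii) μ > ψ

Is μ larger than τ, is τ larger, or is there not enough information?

Link the given pairs in sequence: τ < β; β < ξ; ξ < ρ; ρ < μ.
Chaining these gives τ < β < ξ < ρ < μ.
So μ is larger.

μ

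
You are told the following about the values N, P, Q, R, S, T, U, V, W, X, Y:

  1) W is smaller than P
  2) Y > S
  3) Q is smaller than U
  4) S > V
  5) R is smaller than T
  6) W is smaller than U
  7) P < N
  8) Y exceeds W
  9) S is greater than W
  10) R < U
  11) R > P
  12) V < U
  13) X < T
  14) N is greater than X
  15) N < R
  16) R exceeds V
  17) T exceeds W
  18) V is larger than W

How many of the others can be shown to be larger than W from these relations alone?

The elements the relations force above W are P, V, S, N, Y, R, U, T — no chain reaches any other.
That is 8.

8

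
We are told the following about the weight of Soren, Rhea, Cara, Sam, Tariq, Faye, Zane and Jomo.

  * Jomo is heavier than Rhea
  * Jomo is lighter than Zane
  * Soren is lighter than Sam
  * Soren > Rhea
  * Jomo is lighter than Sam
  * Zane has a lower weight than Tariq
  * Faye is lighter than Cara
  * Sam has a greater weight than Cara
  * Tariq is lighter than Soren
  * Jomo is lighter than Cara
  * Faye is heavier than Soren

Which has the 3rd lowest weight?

Zane

Chaining the given pairs: Rhea < Jomo < Zane < Tariq < Soren < Faye < Cara < Sam.
The 3rd smallest is Zane.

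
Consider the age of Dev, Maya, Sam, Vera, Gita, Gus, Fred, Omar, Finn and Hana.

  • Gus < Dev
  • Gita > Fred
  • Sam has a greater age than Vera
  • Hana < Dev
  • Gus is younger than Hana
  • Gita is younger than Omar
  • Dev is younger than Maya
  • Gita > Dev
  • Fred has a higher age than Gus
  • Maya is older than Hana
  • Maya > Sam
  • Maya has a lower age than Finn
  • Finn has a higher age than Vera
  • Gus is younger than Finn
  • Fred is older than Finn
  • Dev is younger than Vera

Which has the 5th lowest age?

The consecutive relations fix a unique order: Gus < Hana < Dev < Vera < Sam < Maya < Finn < Fred < Gita < Omar.
The 5th smallest is Sam.

Sam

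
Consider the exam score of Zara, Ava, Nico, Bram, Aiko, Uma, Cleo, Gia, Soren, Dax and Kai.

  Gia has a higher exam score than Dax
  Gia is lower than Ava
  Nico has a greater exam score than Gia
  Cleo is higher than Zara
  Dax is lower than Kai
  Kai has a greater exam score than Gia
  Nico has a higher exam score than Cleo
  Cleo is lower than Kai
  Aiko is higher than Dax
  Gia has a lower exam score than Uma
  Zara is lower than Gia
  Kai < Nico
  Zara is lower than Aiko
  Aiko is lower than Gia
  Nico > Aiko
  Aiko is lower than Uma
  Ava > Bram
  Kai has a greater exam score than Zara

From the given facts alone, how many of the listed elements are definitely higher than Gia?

Directly above Gia: Ava, Uma, Kai, Nico.
Nothing else is reachable above Gia; 4 in all.

4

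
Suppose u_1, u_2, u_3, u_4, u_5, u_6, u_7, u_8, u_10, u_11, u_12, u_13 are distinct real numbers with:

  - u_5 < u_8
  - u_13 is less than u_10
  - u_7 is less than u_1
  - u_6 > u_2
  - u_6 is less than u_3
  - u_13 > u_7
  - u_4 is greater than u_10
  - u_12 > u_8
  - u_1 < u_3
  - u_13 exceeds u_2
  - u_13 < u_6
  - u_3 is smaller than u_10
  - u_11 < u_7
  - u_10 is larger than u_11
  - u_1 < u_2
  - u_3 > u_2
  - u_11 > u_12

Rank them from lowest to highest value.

Each adjacent pair is fixed by a given relation: u_5 < u_8; u_8 < u_12; u_12 < u_11; u_11 < u_7; u_7 < u_1; u_1 < u_2; u_2 < u_13; u_13 < u_6; u_6 < u_3; u_3 < u_10; u_10 < u_4. Chaining them end to end gives the full order.

u_5 < u_8 < u_12 < u_11 < u_7 < u_1 < u_2 < u_13 < u_6 < u_3 < u_10 < u_4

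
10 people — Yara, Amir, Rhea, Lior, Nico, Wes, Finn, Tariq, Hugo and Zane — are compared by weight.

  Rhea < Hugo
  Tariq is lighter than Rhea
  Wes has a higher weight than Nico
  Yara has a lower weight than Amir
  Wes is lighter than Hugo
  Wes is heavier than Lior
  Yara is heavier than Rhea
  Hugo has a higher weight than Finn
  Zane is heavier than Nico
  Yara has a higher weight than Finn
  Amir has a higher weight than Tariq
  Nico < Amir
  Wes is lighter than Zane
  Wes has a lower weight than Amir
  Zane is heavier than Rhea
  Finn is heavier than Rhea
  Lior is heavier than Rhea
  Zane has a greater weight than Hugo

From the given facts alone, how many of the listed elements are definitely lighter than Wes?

4

From Wes the given relations immediately reach Nico, Lior.
From those, Rhea — 3 in total.
From those, Tariq — 4 in total.
Nothing else is reachable below Wes; 4 in all.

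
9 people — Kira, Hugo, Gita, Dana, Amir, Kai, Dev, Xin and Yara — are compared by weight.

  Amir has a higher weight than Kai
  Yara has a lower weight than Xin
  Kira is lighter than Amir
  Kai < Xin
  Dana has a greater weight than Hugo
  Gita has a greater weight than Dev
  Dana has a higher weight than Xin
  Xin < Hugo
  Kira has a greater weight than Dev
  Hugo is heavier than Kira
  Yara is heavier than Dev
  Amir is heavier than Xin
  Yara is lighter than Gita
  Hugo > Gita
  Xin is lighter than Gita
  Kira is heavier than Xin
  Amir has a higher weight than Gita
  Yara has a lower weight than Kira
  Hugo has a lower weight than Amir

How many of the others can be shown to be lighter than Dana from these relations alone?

From Dana the given relations immediately reach Xin, Hugo.
From those, Kai, Yara, Gita, Kira — 6 in total.
From those, Dev — 7 in total.
No other element is forced below Dana by the given relations, so the count is 7.

7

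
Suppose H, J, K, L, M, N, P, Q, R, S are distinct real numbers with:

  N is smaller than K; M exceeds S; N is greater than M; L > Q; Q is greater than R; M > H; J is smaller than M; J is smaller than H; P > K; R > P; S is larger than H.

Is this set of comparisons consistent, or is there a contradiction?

The single ordering J < H < S < M < N < K < P < R < Q < L satisfies every listed relation, so no contradiction arises.

consistent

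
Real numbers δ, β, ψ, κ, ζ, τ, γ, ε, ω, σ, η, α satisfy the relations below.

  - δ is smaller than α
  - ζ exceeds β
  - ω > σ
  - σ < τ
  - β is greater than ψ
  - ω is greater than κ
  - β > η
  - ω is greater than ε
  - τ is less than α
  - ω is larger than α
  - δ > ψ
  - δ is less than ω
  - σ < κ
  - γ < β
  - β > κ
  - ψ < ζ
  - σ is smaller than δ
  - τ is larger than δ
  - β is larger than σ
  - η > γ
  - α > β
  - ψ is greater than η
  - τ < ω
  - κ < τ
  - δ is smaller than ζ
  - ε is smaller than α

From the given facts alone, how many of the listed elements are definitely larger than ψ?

Directly above ψ: δ, β, ζ.
One step further: τ, α, ω (6 so far).
No other element is forced above ψ by the given relations, so the count is 6.

6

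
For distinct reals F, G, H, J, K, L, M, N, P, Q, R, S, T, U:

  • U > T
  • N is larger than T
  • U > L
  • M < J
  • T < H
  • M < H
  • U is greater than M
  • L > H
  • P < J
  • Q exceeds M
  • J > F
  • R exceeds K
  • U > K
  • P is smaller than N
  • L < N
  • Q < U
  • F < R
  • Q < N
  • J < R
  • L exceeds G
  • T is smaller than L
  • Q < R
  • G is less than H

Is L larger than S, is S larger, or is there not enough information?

Following every chain through S: nothing is chained to S.
L is not reached, and no chain runs the other way from L to S.
So the given relations leave the order of S and L undetermined.

undetermined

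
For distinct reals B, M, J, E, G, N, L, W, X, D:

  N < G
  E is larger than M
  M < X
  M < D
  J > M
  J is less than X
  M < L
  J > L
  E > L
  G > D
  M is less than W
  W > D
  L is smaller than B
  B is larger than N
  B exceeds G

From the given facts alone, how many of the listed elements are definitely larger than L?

From L the given relations immediately reach J, E, B.
From those, X — 4 in total.
Nothing else is reachable above L; 4 in all.

4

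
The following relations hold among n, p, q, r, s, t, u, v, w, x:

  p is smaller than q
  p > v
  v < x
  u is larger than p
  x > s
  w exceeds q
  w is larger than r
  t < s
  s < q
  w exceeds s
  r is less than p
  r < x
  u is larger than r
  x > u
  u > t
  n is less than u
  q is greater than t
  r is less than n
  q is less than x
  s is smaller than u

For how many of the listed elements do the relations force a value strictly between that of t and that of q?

1

The relations place t below q. An element lies strictly between them when it is forced above t and also forced below q.
Above t: {s, u, x, w}. Below q: {v, r, p, s}.
Intersection: {s} — 1.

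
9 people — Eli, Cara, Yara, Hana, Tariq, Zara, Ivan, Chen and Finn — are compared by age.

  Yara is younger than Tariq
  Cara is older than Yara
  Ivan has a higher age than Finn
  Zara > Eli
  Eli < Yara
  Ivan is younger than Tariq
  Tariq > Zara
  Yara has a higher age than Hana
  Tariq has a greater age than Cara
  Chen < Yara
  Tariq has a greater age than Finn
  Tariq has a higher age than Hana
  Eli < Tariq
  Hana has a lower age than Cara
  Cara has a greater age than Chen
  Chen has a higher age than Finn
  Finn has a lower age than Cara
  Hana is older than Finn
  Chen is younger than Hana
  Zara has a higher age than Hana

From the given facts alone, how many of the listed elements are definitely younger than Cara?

Directly below Cara: Finn, Chen, Hana, Yara.
One step further: Eli (5 so far).
No other element is forced below Cara by the given relations, so the count is 5.

5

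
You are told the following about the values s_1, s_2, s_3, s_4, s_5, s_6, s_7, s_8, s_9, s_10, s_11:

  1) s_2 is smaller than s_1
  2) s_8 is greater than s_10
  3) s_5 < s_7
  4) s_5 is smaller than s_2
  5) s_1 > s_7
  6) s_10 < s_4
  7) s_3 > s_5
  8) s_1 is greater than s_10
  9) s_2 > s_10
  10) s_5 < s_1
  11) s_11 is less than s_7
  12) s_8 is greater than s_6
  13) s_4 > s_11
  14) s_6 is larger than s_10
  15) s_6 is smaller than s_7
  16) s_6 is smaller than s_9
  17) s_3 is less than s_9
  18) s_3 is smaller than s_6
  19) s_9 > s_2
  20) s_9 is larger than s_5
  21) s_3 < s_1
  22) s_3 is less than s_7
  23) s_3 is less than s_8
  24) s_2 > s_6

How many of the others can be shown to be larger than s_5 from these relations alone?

From s_5 the given relations immediately reach s_3, s_7, s_2, s_1, s_9.
From those, s_6, s_8 — 7 in total.
No other element is forced above s_5 by the given relations, so the count is 7.

7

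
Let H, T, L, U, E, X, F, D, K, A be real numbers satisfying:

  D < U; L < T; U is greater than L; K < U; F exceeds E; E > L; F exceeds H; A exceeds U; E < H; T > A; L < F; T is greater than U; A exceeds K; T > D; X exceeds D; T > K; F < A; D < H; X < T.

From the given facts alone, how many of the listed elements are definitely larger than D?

Directly above D: X, U, H, T.
One step further: F, A (6 so far).
Nothing else is reachable above D; 6 in all.

6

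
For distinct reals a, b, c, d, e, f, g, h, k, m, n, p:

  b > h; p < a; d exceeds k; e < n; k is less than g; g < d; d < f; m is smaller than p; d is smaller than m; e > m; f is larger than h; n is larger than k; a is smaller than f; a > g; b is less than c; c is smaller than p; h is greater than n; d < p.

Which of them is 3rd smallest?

Chaining the given pairs: k < g < d < m < e < n < h < b < c < p < a < f.
Counting 3 from the smallest end gives d.

d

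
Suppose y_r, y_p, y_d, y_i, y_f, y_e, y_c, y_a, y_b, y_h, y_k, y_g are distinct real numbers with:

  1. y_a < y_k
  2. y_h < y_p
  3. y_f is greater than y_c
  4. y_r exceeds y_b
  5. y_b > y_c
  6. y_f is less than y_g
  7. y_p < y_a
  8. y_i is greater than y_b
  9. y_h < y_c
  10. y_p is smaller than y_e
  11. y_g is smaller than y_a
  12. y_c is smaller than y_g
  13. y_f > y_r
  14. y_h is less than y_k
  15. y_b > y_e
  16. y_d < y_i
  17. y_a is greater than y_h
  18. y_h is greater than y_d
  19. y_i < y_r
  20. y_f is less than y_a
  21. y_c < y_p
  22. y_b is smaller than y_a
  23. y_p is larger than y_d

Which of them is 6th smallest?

y_b

Chaining the given pairs: y_d < y_h < y_c < y_p < y_e < y_b < y_i < y_r < y_f < y_g < y_a < y_k.
The 6th smallest is y_b.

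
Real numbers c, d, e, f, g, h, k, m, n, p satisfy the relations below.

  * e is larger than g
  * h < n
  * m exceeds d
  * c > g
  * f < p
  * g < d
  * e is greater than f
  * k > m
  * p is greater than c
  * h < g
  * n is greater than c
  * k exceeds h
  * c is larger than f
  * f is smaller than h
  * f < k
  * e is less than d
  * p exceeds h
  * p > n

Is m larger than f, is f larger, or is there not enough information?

m

f < h and h < g give f < g.
Then g < e extends the chain to e.
Then e < d extends the chain to d.
Then d < m extends the chain to m.
So m is larger.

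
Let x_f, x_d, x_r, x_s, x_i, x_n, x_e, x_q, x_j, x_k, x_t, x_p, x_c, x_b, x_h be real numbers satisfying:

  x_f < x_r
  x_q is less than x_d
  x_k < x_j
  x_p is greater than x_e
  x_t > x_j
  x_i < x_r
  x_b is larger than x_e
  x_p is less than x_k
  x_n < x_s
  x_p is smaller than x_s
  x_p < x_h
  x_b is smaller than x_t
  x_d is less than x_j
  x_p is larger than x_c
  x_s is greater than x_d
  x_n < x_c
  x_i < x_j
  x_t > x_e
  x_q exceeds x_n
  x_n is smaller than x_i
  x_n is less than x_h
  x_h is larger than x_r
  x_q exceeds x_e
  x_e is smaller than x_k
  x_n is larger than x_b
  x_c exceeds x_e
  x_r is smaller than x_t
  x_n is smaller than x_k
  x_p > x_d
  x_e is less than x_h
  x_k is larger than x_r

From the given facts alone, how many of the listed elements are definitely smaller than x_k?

Directly below x_k: x_e, x_n, x_r, x_p.
One step further: x_b, x_i, x_c, x_f, x_d (9 so far).
One step further: x_q (10 so far).
Nothing else is reachable below x_k; 10 in all.

10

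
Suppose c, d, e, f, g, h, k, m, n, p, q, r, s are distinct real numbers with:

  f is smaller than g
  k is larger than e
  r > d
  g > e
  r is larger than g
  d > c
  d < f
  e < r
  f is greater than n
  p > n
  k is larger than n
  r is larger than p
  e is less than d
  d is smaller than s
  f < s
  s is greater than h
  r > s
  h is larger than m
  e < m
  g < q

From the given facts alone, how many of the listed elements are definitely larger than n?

From n the given relations immediately reach f, k, p.
From those, s, g, r — 6 in total.
From those, q — 7 in total.
Nothing else is reachable above n; 7 in all.

7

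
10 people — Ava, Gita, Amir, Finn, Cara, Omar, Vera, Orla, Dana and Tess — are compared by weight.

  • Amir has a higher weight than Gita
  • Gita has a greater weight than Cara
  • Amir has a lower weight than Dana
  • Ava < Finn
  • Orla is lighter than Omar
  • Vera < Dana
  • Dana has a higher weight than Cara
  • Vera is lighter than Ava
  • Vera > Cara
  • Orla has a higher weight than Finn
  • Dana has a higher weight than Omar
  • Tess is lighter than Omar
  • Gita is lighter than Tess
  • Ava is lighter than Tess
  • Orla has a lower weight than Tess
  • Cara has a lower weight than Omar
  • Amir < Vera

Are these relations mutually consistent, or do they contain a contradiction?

consistent

Every relation is compatible with Cara < Gita < Amir < Vera < Ava < Finn < Orla < Tess < Omar < Dana; the set is consistent.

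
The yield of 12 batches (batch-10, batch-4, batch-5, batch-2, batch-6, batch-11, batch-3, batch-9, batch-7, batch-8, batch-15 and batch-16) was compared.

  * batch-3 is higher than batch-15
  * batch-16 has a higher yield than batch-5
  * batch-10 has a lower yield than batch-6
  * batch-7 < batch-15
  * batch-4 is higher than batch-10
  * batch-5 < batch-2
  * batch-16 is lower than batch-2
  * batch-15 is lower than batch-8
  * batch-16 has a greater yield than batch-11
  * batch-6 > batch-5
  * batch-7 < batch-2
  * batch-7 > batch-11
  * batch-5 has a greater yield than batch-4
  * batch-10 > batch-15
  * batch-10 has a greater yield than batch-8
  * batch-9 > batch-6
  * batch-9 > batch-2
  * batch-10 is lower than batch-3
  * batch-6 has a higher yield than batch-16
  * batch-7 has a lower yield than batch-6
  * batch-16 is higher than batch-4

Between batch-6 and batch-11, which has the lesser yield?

batch-11 < batch-7 and batch-7 < batch-15 give batch-11 < batch-15.
With batch-15 < batch-8: batch-11 < batch-7 < batch-15 < batch-8.
Then batch-8 < batch-10 extends the chain to batch-10.
Then batch-10 < batch-4 extends the chain to batch-4.
With batch-4 < batch-5: batch-11 < batch-7 < batch-15 < batch-8 < batch-10 < batch-4 < batch-5.
Then batch-5 < batch-6 extends the chain to batch-6.
So batch-11 < batch-6; batch-11 is the lower of the two.

batch-11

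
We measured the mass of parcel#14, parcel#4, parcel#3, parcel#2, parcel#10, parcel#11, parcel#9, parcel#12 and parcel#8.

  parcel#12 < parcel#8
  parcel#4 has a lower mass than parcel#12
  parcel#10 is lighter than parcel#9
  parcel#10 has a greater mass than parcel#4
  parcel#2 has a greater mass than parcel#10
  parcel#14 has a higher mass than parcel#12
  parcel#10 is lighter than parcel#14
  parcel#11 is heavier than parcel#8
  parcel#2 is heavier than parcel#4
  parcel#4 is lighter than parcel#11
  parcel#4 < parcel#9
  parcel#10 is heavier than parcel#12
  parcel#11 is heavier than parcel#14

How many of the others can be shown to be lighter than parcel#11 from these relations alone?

5

Directly below parcel#11: parcel#4, parcel#14, parcel#8.
One step further: parcel#12, parcel#10 (5 so far).
No other element is forced below parcel#11 by the given relations, so the count is 5.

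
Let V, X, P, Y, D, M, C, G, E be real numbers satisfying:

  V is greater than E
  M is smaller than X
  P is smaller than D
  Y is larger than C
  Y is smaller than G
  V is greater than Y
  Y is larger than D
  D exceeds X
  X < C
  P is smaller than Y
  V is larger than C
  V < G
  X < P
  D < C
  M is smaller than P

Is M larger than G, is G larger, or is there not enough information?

G

M < X and X < P give M < P.
With P < D: M < X < P < D.
Then D < C extends the chain to C.
With C < Y: M < X < P < D < C < Y.
Then Y < V extends the chain to V.
Then V < G extends the chain to G.
So G is larger.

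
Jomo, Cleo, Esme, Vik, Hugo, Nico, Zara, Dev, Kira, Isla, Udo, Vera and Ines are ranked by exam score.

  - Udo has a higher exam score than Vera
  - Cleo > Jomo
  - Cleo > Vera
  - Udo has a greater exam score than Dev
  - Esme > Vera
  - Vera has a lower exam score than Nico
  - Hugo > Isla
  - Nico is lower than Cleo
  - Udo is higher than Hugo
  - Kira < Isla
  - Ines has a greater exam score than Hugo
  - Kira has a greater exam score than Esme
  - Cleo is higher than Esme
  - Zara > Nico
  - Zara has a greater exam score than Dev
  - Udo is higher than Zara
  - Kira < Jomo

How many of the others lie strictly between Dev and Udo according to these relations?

1

Chaining upward from Dev reaches: Zara.
Chaining downward from Udo reaches: Vera, Esme, Nico, Kira, Isla, Hugo, Zara.
Strictly between Dev and Udo are those in both lists: Zara — 1 element.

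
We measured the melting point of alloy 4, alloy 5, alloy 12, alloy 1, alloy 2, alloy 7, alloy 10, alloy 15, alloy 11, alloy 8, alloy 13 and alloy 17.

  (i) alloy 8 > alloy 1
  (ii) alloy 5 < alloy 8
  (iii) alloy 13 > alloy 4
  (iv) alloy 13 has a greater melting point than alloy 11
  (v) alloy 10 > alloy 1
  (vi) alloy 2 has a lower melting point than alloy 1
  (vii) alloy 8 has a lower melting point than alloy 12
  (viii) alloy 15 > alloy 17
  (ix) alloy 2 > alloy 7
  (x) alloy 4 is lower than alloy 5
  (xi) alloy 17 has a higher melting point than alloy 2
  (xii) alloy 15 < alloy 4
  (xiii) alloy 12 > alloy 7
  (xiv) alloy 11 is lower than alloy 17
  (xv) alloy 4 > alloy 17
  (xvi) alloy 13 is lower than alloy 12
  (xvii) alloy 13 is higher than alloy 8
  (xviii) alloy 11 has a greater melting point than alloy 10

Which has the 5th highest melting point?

Chaining the given pairs: alloy 7 < alloy 2 < alloy 1 < alloy 10 < alloy 11 < alloy 17 < alloy 15 < alloy 4 < alloy 5 < alloy 8 < alloy 13 < alloy 12.
Counting 5 from the largest end gives alloy 4.

alloy 4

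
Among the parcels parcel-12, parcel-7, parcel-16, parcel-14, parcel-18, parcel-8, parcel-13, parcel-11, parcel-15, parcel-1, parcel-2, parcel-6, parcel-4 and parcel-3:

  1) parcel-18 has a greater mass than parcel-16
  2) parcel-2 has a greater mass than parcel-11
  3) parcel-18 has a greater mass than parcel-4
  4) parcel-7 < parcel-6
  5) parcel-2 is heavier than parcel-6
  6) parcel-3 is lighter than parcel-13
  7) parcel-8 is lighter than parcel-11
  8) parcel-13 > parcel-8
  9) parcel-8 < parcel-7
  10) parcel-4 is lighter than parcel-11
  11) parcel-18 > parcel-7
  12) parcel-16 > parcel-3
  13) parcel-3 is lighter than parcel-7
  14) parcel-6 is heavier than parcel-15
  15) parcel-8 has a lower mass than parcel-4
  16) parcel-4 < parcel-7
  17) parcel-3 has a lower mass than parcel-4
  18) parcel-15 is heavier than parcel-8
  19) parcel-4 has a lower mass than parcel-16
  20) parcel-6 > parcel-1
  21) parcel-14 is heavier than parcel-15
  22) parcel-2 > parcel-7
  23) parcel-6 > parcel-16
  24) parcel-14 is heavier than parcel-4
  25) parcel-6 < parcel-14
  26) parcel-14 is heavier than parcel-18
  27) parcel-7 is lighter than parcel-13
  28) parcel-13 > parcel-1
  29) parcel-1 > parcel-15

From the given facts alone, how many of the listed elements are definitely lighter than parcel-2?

From parcel-2 the given relations immediately reach parcel-11, parcel-7, parcel-6.
From those, parcel-8, parcel-3, parcel-15, parcel-4, parcel-1, parcel-16 — 9 in total.
Nothing else is reachable below parcel-2; 9 in all.

9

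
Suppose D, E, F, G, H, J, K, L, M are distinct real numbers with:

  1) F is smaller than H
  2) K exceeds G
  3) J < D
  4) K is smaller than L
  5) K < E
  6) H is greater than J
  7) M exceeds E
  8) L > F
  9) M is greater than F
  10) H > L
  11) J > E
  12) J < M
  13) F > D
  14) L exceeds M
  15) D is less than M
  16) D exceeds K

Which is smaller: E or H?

E

E < J < D < F < M < L < H, by transitivity through J, D, F, M, L.
So E < H; E is the smaller of the two.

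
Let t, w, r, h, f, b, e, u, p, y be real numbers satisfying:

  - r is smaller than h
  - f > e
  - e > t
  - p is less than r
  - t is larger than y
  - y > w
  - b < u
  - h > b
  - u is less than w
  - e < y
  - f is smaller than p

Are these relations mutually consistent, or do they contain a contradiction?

We have e < y stated directly, yet also y < t < e by chaining the others — so y < e. Contradiction.

inconsistent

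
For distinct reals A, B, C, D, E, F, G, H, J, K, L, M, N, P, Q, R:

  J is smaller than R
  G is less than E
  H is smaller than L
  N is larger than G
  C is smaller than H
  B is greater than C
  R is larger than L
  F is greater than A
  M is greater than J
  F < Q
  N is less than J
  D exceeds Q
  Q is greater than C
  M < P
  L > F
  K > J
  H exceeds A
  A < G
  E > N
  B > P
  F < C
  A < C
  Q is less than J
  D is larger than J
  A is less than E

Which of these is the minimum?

Chaining upward from A: directly above it, F, C, G, E, H; then N, Q, B, L; then J, D, R; then M, K; then P.
That covers every other element, and nothing is given below A, so A is the minimum.

A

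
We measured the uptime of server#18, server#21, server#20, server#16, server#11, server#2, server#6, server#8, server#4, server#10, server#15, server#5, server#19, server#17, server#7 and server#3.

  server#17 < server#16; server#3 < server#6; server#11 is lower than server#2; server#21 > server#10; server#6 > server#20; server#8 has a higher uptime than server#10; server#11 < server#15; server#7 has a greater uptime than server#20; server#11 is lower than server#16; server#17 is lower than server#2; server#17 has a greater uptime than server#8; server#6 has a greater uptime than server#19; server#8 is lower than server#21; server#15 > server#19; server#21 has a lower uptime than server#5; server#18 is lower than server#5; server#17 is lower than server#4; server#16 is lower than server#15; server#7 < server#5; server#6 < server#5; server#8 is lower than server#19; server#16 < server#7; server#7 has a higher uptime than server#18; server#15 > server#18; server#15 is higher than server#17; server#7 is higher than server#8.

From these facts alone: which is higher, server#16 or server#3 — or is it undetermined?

Following every chain through server#3: above server#3 we get server#6, server#5.
server#16 is not reached, and no chain runs the other way from server#16 to server#3.
So the given relations leave the order of server#3 and server#16 undetermined.

undetermined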